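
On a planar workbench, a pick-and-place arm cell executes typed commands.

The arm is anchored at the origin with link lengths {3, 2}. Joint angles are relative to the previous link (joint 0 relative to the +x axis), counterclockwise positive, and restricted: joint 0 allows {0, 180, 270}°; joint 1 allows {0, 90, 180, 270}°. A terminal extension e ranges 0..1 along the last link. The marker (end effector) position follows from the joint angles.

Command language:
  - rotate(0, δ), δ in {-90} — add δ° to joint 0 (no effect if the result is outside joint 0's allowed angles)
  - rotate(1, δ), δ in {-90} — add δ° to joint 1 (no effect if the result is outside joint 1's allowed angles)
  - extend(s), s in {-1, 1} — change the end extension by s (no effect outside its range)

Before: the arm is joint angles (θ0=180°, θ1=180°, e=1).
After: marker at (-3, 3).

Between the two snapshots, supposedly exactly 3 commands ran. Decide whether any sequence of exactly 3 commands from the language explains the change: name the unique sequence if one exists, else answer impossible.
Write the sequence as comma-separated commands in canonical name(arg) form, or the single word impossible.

rotate(1, -90), rotate(1, -90), rotate(1, -90)

begin: joint angles (θ0=180°, θ1=180°, e=1)
t=1 rotate(1, -90) ⇒ joint angles (θ0=180°, θ1=90°, e=1)
t=2 rotate(1, -90) ⇒ joint angles (θ0=180°, θ1=0°, e=1)
t=3 rotate(1, -90) ⇒ joint angles (θ0=180°, θ1=270°, e=1)
no other 3-command option fits: unique.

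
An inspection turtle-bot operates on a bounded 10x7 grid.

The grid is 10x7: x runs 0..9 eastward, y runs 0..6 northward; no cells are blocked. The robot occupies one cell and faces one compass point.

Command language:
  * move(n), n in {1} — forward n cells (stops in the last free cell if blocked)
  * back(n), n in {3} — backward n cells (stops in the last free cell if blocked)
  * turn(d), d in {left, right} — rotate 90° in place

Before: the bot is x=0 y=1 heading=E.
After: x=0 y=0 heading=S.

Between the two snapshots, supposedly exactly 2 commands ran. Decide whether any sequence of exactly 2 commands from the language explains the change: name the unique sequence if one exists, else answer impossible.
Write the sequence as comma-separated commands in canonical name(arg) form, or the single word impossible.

turn(right), move(1)

key: running move(1) before turn(right) would end elsewhere — order is forced
t0: x=0 y=1 heading=E
[1] after turn(right): x=0 y=1 heading=S
[2] after move(1): x=0 y=0 heading=S
all 16 alternatives checked — unique.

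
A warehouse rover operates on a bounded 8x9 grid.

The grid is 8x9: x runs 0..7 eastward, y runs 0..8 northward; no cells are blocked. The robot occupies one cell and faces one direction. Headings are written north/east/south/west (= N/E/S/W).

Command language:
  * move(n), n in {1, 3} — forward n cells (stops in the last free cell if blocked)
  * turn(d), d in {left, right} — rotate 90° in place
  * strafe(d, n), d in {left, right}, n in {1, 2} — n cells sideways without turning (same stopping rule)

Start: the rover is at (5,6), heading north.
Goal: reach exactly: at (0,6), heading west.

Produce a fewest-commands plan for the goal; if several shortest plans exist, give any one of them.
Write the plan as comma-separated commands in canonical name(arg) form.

turn(left), move(3), move(3)

start: at (5,6), heading north
step 1 (turn(left)): at (5,6), heading west
step 2 (move(3)): at (2,6), heading west
step 3 (move(3)): at (0,6), heading west
shorter routes all fall short; 3 is best.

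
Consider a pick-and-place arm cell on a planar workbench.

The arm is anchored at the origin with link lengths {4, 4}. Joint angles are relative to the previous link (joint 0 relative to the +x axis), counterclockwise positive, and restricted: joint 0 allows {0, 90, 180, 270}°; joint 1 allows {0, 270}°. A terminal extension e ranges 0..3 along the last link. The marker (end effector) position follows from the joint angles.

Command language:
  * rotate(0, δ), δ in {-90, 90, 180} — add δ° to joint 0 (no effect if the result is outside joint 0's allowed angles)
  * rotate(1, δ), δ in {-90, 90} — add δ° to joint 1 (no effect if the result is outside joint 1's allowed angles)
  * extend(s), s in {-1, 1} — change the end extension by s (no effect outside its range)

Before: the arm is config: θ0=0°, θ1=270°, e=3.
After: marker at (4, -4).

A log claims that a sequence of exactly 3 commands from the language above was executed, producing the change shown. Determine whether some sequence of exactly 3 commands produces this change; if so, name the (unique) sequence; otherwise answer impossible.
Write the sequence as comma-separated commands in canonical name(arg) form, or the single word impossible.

from: config: θ0=0°, θ1=270°, e=3
1. extend(-1) → config: θ0=0°, θ1=270°, e=2
2. extend(-1) → config: θ0=0°, θ1=270°, e=1
3. extend(-1) → config: θ0=0°, θ1=270°, e=0
no other 3-command option fits: unique.

extend(-1), extend(-1), extend(-1)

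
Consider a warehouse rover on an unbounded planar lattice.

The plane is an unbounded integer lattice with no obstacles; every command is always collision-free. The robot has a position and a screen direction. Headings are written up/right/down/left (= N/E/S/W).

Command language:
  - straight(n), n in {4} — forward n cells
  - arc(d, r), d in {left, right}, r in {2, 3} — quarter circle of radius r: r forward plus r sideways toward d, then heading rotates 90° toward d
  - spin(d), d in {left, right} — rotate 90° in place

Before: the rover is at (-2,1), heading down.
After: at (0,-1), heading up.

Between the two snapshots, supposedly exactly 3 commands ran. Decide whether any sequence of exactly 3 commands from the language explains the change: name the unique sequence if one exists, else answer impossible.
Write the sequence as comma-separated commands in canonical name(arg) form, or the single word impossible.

key: cell and facing (now N) both changed — the 3 commands mix motion and turning
from: at (-2,1), heading down
step 1 (straight(4)): at (-2,-3), heading down
step 2 (spin(left)): at (-2,-3), heading right
step 3 (arc(left, 2)): at (0,-1), heading up
no rival 3-sequence matches.

straight(4), spin(left), arc(left, 2)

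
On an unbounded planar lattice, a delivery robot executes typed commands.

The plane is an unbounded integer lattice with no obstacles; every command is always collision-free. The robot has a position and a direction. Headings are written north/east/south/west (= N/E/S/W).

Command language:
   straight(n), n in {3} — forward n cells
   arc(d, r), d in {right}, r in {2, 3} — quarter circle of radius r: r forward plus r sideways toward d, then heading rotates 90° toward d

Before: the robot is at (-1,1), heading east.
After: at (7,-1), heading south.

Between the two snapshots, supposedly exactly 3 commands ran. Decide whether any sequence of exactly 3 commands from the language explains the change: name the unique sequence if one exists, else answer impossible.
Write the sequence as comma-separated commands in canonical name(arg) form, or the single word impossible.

key: order matters: swapping straight(3) and arc(right, 2) lands elsewhere
from: at (-1,1), heading east
1. straight(3) → at (2,1), heading east
2. straight(3) → at (5,1), heading east
3. arc(right, 2) → at (7,-1), heading south
all 27 alternatives checked — unique.

straight(3), straight(3), arc(right, 2)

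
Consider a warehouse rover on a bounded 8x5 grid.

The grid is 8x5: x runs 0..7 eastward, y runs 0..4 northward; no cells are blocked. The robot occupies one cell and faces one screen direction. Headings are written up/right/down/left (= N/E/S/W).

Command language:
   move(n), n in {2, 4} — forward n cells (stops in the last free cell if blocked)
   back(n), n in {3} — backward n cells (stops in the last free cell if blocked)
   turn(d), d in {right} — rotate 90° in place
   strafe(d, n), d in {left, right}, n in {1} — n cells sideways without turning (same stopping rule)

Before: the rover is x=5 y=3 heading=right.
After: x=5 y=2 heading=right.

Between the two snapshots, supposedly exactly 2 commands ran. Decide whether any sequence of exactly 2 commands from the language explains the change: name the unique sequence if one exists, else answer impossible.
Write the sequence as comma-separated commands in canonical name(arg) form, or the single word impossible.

checked all 2-command options: none fits.

impossible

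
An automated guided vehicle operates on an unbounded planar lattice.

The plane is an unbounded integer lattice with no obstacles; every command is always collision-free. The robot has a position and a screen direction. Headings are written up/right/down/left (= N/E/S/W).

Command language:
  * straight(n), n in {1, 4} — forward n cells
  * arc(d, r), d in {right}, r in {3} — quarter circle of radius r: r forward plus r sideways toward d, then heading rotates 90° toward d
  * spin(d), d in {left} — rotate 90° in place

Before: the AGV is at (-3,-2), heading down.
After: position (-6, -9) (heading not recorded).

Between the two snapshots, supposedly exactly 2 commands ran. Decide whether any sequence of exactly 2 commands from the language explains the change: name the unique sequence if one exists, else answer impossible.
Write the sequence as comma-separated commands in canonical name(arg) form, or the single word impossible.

straight(4), arc(right, 3)

key: running arc(right, 3) before straight(4) would end elsewhere — order is forced
initial: at (-3,-2), heading down
t=1 straight(4) ⇒ at (-3,-6), heading down
t=2 arc(right, 3) ⇒ at (-6,-9), heading left
all 16 alternatives checked — unique.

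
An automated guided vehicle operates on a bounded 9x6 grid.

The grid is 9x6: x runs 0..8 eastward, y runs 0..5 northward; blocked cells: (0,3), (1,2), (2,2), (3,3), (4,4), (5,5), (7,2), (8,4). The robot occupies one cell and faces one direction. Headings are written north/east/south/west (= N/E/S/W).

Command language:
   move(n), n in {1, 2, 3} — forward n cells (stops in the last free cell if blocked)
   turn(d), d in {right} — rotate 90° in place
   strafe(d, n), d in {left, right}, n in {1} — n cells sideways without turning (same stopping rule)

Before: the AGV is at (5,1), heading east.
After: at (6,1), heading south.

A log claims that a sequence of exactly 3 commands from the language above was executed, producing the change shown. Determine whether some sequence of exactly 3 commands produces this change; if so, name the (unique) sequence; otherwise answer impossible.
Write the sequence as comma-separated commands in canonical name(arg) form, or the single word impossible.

key: running strafe(right, 1) before move(2) would end elsewhere — order is forced
initial: at (5,1), heading east
[1] after move(2): at (7,1), heading east
[2] after turn(right): at (7,1), heading south
[3] after strafe(right, 1): at (6,1), heading south
all 216 alternatives checked — unique.

move(2), turn(right), strafe(right, 1)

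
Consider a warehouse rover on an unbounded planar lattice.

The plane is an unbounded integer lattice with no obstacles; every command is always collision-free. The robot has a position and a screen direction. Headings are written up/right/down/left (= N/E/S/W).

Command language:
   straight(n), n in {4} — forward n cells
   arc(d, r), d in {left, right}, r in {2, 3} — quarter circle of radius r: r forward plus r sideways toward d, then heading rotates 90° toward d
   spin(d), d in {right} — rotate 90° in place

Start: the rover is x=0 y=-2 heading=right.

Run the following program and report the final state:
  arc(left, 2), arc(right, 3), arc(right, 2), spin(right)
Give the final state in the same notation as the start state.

x=7 y=1 heading=left

start: x=0 y=-2 heading=right
t=1 arc(left, 2) ⇒ x=2 y=0 heading=up
t=2 arc(right, 3) ⇒ x=5 y=3 heading=right
t=3 arc(right, 2) ⇒ x=7 y=1 heading=down
t=4 spin(right) ⇒ x=7 y=1 heading=left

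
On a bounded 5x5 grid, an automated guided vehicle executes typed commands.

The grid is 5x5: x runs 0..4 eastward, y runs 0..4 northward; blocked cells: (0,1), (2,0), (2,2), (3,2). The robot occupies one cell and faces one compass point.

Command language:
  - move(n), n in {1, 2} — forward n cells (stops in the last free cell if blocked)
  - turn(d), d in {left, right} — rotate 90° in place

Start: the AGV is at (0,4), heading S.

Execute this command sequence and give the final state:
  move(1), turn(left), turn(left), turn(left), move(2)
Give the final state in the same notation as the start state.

initial: at (0,4), heading S
step 1 (move(1)): at (0,3), heading S
step 2 (turn(left)): at (0,3), heading E
step 3 (turn(left)): at (0,3), heading N
step 4 (turn(left)): at (0,3), heading W
step 5 (move(2)): at (0,3), heading W

at (0,3), heading W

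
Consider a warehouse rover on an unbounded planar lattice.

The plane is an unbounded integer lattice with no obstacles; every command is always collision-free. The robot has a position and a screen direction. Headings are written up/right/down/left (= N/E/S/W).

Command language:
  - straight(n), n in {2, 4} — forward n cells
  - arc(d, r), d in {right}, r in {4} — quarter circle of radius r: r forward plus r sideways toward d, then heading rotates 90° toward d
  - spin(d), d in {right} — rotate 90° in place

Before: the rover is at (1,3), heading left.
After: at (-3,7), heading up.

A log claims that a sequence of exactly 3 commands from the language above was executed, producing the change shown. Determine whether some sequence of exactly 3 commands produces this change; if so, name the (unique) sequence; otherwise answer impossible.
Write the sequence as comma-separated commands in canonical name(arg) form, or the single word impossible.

key: cell and facing (now N) both changed — the 3 commands mix motion and turning
initial: at (1,3), heading left
t=1 straight(4) ⇒ at (-3,3), heading left
t=2 spin(right) ⇒ at (-3,3), heading up
t=3 straight(4) ⇒ at (-3,7), heading up
uniquely the one of 64 3-step routes that fits.

straight(4), spin(right), straight(4)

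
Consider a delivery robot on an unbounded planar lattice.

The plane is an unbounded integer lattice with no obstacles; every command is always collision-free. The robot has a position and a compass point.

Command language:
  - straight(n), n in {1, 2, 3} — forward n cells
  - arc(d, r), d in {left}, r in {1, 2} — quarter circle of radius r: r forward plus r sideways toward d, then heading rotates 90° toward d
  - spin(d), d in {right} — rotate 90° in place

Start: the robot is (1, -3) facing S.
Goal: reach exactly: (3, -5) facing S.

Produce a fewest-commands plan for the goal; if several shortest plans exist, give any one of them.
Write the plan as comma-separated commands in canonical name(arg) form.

arc(left, 2), spin(right)

start: (1, -3) facing S
[1] after arc(left, 2): (3, -5) facing E
[2] after spin(right): (3, -5) facing S
shorter routes all fall short; 2 is best.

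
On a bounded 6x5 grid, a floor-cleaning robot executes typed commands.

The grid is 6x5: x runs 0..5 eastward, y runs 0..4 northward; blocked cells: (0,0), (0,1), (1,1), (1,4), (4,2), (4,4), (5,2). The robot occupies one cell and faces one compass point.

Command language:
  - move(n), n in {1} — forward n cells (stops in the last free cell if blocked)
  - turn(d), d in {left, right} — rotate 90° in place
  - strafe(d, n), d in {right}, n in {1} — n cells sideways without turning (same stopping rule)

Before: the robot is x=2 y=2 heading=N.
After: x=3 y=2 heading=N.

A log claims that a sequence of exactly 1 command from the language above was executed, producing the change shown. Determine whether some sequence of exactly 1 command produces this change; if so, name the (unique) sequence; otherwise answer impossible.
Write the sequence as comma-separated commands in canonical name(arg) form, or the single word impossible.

key: heading stays N — the single command does not turn
from: x=2 y=2 heading=N
t=1 strafe(right, 1) ⇒ x=3 y=2 heading=N
uniquely the one of 4 1-step routes that fits.

strafe(right, 1)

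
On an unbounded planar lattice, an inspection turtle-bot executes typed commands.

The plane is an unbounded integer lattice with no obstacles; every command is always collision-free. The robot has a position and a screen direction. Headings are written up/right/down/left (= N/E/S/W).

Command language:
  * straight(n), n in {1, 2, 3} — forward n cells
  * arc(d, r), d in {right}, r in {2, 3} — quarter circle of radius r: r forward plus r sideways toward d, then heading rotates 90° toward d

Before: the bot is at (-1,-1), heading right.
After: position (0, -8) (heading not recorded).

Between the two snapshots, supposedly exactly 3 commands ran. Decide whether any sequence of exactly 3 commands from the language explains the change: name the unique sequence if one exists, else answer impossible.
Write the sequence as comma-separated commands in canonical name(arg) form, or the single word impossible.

arc(right, 3), straight(2), arc(right, 2)

key: order matters: swapping arc(right, 3) and arc(right, 2) lands elsewhere
from: at (-1,-1), heading right
[1] after arc(right, 3): at (2,-4), heading down
[2] after straight(2): at (2,-6), heading down
[3] after arc(right, 2): at (0,-8), heading left
all 125 alternatives checked — unique.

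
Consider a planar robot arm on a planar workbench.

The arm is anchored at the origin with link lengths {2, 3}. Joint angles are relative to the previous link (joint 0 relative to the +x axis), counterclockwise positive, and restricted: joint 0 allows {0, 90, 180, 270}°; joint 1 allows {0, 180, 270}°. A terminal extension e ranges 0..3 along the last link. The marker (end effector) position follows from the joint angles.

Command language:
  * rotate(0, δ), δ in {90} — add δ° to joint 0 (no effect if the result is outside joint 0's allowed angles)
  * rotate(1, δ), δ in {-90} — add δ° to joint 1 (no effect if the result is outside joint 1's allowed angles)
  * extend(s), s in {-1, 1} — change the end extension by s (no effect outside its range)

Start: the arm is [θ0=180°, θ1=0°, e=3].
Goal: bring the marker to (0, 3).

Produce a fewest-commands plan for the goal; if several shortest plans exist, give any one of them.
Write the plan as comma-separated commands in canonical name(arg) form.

t0: [θ0=180°, θ1=0°, e=3]
[1] after extend(-1): [θ0=180°, θ1=0°, e=2]
[2] after rotate(1, -90): [θ0=180°, θ1=270°, e=2]
[3] after rotate(1, -90): [θ0=180°, θ1=180°, e=2]
[4] after rotate(0, 90): [θ0=270°, θ1=180°, e=2]
minimal: 4 command(s), checked below 4.

extend(-1), rotate(1, -90), rotate(1, -90), rotate(0, 90)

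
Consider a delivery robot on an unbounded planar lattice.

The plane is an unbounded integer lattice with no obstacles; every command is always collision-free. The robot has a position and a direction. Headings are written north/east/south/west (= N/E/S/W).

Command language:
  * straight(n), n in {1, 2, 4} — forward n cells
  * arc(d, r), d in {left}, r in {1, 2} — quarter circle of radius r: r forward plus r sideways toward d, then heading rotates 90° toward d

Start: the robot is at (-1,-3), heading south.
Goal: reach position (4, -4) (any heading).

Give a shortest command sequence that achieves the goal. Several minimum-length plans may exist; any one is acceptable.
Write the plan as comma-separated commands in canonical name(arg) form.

start: at (-1,-3), heading south
t=1 arc(left, 1) ⇒ at (0,-4), heading east
t=2 straight(4) ⇒ at (4,-4), heading east
minimal: 2 command(s), checked below 2.

arc(left, 1), straight(4)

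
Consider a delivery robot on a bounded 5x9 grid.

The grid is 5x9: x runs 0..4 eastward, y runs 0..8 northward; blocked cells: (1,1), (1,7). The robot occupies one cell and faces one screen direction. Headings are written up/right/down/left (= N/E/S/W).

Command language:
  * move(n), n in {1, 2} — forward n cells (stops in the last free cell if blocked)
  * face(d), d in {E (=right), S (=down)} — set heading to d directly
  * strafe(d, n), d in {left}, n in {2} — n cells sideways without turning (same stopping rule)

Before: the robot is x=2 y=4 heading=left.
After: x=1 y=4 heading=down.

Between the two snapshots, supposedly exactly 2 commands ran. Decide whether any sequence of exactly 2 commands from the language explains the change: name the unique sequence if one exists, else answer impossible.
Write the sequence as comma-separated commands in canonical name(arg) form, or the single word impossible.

move(1), face(S)

key: position moved to (1,4) AND the heading swung to S — translation plus rotation needed
t0: x=2 y=4 heading=left
step 1 (move(1)): x=1 y=4 heading=left
step 2 (face(S)): x=1 y=4 heading=down
uniquely the one of 25 2-step routes that fits.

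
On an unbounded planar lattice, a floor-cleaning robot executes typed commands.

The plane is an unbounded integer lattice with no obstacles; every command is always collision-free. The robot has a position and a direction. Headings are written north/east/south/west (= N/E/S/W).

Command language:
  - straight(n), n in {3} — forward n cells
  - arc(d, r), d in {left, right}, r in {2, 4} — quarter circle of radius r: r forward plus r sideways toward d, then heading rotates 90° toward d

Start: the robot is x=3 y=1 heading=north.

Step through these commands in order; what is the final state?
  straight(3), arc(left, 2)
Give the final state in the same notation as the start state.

from: x=3 y=1 heading=north
[1] after straight(3): x=3 y=4 heading=north
[2] after arc(left, 2): x=1 y=6 heading=west

x=1 y=6 heading=west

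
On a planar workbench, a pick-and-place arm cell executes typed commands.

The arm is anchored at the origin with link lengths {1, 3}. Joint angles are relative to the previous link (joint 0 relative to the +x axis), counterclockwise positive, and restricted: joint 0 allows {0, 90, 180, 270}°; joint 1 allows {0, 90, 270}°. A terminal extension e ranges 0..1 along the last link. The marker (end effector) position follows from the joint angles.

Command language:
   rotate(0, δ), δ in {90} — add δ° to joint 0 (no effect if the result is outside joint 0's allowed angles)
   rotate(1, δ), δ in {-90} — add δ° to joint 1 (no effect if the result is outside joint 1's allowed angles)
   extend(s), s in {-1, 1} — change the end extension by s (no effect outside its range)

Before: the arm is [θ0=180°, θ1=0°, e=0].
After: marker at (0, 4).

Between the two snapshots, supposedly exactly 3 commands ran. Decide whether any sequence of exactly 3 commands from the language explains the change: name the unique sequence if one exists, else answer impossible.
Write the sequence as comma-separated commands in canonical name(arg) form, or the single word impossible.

rotate(0, 90), rotate(0, 90), rotate(0, 90)

t0: [θ0=180°, θ1=0°, e=0]
t=1 rotate(0, 90) ⇒ [θ0=270°, θ1=0°, e=0]
t=2 rotate(0, 90) ⇒ [θ0=0°, θ1=0°, e=0]
t=3 rotate(0, 90) ⇒ [θ0=90°, θ1=0°, e=0]
no other 3-command option fits: unique.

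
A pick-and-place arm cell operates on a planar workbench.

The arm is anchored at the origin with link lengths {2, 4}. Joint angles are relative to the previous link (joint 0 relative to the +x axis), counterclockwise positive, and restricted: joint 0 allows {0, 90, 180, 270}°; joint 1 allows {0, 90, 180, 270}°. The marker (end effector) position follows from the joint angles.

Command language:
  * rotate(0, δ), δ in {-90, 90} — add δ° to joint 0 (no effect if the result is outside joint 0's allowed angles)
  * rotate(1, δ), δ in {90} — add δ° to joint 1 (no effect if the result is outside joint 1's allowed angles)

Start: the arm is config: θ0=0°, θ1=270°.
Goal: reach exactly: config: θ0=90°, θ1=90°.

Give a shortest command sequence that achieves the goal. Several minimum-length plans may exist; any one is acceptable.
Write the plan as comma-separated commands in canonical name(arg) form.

rotate(0, 90), rotate(1, 90), rotate(1, 90)

initial: config: θ0=0°, θ1=270°
step 1 (rotate(0, 90)): config: θ0=90°, θ1=270°
step 2 (rotate(1, 90)): config: θ0=90°, θ1=0°
step 3 (rotate(1, 90)): config: θ0=90°, θ1=90°
no 2-step plan works, so 3 is optimal.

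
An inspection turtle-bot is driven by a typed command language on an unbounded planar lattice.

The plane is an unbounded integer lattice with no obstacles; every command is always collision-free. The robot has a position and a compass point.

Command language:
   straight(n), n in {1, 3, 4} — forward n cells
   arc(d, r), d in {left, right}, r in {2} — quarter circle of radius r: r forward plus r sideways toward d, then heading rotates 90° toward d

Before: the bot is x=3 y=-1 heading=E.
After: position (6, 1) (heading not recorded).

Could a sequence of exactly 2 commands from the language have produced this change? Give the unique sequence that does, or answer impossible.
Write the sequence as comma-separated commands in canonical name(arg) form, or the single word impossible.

key: running arc(left, 2) before straight(1) would end elsewhere — order is forced
from: x=3 y=-1 heading=E
[1] after straight(1): x=4 y=-1 heading=E
[2] after arc(left, 2): x=6 y=1 heading=N
all 25 alternatives checked — unique.

straight(1), arc(left, 2)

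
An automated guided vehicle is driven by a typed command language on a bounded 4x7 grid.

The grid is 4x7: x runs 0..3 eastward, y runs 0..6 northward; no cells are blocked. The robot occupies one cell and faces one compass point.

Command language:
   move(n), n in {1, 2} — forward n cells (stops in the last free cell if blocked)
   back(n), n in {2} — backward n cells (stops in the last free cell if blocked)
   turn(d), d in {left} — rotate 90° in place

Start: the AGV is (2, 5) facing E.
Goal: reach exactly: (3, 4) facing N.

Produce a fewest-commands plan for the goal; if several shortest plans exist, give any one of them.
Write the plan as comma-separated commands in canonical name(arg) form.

from: (2, 5) facing E
1. move(2) → (3, 5) facing E
2. turn(left) → (3, 5) facing N
3. move(2) → (3, 6) facing N
4. back(2) → (3, 4) facing N
shorter routes all fall short; 4 is best.

move(2), turn(left), move(2), back(2)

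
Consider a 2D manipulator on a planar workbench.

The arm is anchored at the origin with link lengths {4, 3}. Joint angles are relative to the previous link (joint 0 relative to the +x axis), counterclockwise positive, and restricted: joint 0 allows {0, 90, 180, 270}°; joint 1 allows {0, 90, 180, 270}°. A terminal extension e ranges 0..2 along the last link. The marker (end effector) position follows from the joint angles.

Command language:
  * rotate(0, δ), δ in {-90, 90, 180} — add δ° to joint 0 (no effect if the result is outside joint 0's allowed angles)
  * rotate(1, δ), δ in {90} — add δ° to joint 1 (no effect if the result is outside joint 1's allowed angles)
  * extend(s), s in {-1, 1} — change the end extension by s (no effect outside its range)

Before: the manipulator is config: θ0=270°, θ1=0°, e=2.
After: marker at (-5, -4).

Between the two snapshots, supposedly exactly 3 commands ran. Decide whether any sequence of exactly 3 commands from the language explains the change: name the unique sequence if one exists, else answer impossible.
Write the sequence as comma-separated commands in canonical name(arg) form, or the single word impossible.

rotate(1, 90), rotate(1, 90), rotate(1, 90)

t0: config: θ0=270°, θ1=0°, e=2
1. rotate(1, 90) → config: θ0=270°, θ1=90°, e=2
2. rotate(1, 90) → config: θ0=270°, θ1=180°, e=2
3. rotate(1, 90) → config: θ0=270°, θ1=270°, e=2
no other 3-command option fits: unique.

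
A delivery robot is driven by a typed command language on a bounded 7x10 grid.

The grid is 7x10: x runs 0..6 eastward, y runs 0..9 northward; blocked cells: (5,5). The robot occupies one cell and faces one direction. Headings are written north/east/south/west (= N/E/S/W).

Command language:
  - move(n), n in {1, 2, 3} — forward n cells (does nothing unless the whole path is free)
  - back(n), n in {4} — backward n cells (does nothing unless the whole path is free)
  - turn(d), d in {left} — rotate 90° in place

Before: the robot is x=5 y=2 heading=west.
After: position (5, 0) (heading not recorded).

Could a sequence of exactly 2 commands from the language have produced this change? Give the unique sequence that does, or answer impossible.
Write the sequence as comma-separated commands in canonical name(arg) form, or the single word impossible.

key: running move(2) before turn(left) would end elsewhere — order is forced
initial: x=5 y=2 heading=west
[1] after turn(left): x=5 y=2 heading=south
[2] after move(2): x=5 y=0 heading=south
uniquely the one of 25 2-step routes that fits.

turn(left), move(2)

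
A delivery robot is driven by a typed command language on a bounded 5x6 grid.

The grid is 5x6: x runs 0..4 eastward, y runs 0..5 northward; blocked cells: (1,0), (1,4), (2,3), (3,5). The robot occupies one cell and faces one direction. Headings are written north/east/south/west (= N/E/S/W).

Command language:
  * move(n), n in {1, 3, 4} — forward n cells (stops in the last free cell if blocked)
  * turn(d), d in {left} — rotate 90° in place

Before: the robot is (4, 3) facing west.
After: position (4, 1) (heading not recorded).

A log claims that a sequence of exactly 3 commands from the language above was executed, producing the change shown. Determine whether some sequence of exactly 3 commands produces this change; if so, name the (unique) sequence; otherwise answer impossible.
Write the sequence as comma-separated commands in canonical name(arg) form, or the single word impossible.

turn(left), move(1), move(1)

key: order matters: swapping turn(left) and move(1) lands elsewhere
start: (4, 3) facing west
t=1 turn(left) ⇒ (4, 3) facing south
t=2 move(1) ⇒ (4, 2) facing south
t=3 move(1) ⇒ (4, 1) facing south
all 64 alternatives checked — unique.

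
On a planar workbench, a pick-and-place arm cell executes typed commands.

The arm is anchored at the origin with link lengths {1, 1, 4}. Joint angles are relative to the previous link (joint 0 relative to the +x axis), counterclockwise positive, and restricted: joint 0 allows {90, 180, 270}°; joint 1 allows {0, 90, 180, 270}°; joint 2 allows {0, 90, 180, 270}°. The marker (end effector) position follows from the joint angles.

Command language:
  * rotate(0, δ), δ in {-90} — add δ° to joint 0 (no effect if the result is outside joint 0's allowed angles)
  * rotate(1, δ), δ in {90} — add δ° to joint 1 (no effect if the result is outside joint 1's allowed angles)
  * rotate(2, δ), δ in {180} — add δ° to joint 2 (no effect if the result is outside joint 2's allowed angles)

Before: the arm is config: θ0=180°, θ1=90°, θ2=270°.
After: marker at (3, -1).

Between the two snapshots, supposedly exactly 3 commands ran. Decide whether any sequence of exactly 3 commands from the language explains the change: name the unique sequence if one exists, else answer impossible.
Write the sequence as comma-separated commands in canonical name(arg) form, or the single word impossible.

t0: config: θ0=180°, θ1=90°, θ2=270°
t=1 rotate(2, 180) ⇒ config: θ0=180°, θ1=90°, θ2=90°
t=2 rotate(2, 180) ⇒ config: θ0=180°, θ1=90°, θ2=270°
t=3 rotate(2, 180) ⇒ config: θ0=180°, θ1=90°, θ2=90°
uniquely the one of 27 3-step routes that fits.

rotate(2, 180), rotate(2, 180), rotate(2, 180)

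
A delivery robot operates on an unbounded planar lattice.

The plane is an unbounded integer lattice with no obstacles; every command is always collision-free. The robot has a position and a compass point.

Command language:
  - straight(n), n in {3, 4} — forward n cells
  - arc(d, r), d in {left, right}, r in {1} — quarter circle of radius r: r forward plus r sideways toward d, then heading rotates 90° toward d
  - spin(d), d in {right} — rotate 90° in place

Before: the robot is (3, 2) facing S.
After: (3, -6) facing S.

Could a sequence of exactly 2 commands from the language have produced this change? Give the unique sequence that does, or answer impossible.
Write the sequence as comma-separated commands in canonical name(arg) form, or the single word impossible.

key: still facing S at the end — nothing in the sequence rotates
begin: (3, 2) facing S
1. straight(4) → (3, -2) facing S
2. straight(4) → (3, -6) facing S
uniquely the one of 25 2-step routes that fits.

straight(4), straight(4)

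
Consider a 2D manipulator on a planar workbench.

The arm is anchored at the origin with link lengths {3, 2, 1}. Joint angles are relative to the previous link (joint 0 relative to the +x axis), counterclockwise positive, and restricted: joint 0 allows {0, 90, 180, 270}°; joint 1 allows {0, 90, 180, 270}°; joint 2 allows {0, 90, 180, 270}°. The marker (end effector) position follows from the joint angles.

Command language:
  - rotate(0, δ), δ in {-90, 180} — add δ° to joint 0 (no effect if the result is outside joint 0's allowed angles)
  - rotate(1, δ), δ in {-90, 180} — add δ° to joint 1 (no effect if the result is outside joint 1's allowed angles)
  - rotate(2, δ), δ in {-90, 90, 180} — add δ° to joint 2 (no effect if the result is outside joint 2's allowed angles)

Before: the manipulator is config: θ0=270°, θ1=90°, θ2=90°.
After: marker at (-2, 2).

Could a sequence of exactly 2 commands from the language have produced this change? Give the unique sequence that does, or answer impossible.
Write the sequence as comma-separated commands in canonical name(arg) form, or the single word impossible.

start: config: θ0=270°, θ1=90°, θ2=90°
1. rotate(0, -90) → config: θ0=180°, θ1=90°, θ2=90°
2. rotate(0, -90) → config: θ0=90°, θ1=90°, θ2=90°
no other 2-command option fits: unique.

rotate(0, -90), rotate(0, -90)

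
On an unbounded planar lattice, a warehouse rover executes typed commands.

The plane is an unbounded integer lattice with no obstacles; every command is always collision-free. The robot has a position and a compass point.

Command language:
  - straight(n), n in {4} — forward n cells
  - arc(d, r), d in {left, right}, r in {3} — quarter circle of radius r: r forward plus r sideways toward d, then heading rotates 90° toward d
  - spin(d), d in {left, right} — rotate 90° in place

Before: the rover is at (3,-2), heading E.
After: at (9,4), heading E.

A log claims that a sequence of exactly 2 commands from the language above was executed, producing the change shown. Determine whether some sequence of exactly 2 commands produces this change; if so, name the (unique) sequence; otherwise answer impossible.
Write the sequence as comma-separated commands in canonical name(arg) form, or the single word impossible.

arc(left, 3), arc(right, 3)

key: running arc(right, 3) before arc(left, 3) would end elsewhere — order is forced
start: at (3,-2), heading E
t=1 arc(left, 3) ⇒ at (6,1), heading N
t=2 arc(right, 3) ⇒ at (9,4), heading E
all 25 alternatives checked — unique.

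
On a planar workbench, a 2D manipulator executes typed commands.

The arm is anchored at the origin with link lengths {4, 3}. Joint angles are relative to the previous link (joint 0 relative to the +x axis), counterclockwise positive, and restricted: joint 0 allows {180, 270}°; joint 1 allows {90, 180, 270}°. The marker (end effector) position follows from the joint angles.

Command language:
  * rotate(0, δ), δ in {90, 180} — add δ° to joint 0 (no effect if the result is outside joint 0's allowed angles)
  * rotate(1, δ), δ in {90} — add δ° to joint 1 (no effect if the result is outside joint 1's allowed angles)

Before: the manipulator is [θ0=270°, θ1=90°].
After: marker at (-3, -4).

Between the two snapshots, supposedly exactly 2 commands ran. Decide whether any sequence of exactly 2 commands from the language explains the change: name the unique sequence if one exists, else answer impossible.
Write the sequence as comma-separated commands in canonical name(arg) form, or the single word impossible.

rotate(1, 90), rotate(1, 90)

start: [θ0=270°, θ1=90°]
step 1 (rotate(1, 90)): [θ0=270°, θ1=180°]
step 2 (rotate(1, 90)): [θ0=270°, θ1=270°]
no other 2-command option fits: unique.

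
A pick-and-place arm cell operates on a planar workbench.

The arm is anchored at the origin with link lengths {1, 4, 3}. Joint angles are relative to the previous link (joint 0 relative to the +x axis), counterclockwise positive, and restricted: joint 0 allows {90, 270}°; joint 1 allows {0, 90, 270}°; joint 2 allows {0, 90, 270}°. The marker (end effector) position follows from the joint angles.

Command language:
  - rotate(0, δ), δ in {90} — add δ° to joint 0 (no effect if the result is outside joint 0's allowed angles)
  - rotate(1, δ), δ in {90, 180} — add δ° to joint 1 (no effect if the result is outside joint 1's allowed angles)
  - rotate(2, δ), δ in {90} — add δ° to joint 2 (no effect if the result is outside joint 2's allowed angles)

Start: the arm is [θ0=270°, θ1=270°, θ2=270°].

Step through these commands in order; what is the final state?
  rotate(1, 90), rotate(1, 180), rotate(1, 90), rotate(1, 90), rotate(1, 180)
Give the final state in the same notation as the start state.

t0: [θ0=270°, θ1=270°, θ2=270°]
t=1 rotate(1, 90) ⇒ [θ0=270°, θ1=0°, θ2=270°]
t=2 rotate(1, 180) ⇒ [θ0=270°, θ1=0°, θ2=270°]
t=3 rotate(1, 90) ⇒ [θ0=270°, θ1=90°, θ2=270°]
t=4 rotate(1, 90) ⇒ [θ0=270°, θ1=90°, θ2=270°]
t=5 rotate(1, 180) ⇒ [θ0=270°, θ1=270°, θ2=270°]

[θ0=270°, θ1=270°, θ2=270°]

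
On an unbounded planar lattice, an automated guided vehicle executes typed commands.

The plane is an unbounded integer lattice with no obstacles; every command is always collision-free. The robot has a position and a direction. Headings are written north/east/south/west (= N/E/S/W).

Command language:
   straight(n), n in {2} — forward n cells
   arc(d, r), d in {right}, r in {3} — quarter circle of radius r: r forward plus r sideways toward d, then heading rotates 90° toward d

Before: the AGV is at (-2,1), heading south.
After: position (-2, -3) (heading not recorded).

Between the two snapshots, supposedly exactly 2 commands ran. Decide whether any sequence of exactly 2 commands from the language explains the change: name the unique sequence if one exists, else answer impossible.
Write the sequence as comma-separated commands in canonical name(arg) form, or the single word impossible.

straight(2), straight(2)

t0: at (-2,1), heading south
[1] after straight(2): at (-2,-1), heading south
[2] after straight(2): at (-2,-3), heading south
all 4 alternatives checked — unique.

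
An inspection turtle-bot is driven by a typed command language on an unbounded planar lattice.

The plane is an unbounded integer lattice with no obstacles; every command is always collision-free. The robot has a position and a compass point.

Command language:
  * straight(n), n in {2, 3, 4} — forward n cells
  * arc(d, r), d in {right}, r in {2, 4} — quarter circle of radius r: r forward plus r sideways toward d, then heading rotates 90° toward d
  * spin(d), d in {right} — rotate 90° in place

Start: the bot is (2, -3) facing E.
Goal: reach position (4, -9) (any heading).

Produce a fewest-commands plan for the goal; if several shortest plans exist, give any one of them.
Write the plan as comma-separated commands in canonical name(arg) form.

begin: (2, -3) facing E
step 1 (arc(right, 2)): (4, -5) facing S
step 2 (straight(4)): (4, -9) facing S
no 1-step plan works, so 2 is optimal.

arc(right, 2), straight(4)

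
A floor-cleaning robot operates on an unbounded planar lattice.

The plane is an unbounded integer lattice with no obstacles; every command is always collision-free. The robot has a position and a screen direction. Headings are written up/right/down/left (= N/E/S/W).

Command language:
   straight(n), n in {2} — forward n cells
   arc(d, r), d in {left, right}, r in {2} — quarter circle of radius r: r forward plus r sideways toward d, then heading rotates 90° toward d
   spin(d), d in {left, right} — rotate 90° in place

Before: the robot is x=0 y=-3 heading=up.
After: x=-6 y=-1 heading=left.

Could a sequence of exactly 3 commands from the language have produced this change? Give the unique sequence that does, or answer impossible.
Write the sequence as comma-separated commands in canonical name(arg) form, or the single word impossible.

arc(left, 2), straight(2), straight(2)

key: running straight(2) before arc(left, 2) would end elsewhere — order is forced
from: x=0 y=-3 heading=up
1. arc(left, 2) → x=-2 y=-1 heading=left
2. straight(2) → x=-4 y=-1 heading=left
3. straight(2) → x=-6 y=-1 heading=left
uniquely the one of 125 3-step routes that fits.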